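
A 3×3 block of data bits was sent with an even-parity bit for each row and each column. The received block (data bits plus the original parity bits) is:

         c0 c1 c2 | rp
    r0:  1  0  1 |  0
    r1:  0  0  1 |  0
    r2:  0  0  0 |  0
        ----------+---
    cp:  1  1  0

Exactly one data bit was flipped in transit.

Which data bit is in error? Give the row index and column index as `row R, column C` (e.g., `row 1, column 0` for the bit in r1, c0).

Recompute each row's even parity and compare to rp:
  r0: data parity 0, sent rp 0 → ok
  r1: data parity 1, sent rp 0 → mismatch
  r2: data parity 0, sent rp 0 → ok
Recompute each column's even parity and compare to cp:
  c0: data parity 1, sent cp 1 → ok
  c1: data parity 0, sent cp 1 → mismatch
  c2: data parity 0, sent cp 0 → ok
Exactly one row (r1) and one column (c1) fail → the flipped bit is at their intersection.

row 1, column 1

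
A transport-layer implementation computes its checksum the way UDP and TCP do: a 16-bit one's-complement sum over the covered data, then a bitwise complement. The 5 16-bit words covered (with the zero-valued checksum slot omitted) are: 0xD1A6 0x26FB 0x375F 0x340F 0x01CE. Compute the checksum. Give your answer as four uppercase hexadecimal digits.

9A21

One's-complement addition (fold any carry out of bit 15 back into bit 0):
  0xD1A6 + 0x26FB = 0x0F8A1
  0xF8A1 + 0x375F = 0x13000 → wrap carry → 0x3001
  0x3001 + 0x340F = 0x06410
  0x6410 + 0x01CE = 0x065DE
One's-complement sum = 0x65DE.
Checksum = ~0x65DE & 0xFFFF = 0x9A21.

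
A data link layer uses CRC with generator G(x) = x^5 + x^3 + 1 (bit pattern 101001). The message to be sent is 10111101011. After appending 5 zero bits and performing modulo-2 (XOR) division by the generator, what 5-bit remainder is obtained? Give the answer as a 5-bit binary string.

10000

Append 5 zeros: 1011110101100000. Divide by 101001 (XOR where the leading bit is 1):
  pos 0: 101111 XOR 101001 = 000110
  pos 3: 110010 XOR 101001 = 011011
  pos 4: 110111 XOR 101001 = 011110
  pos 5: 111101 XOR 101001 = 010100
  pos 6: 101000 XOR 101001 = 000001
Remainder (last 5 bits) = 10000. This is the CRC / FCS.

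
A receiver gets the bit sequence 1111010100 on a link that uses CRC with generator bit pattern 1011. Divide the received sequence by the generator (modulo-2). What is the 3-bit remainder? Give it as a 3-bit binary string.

Modulo-2 division of 1111010100 by 1011:
  pos 0: 1111 XOR 1011 = 0100
  pos 1: 1000 XOR 1011 = 0011
  pos 3: 1110 XOR 1011 = 0101
  pos 4: 1011 XOR 1011 = 0000
Remainder = 000 (zero — the frame passes the CRC check).

000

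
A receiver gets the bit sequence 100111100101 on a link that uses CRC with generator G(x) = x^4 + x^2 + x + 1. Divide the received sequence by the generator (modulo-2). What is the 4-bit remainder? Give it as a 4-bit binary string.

Modulo-2 division of 100111100101 by 10111:
  pos 0: 10011 XOR 10111 = 00100
  pos 2: 10011 XOR 10111 = 00100
  pos 4: 10000 XOR 10111 = 00111
  pos 6: 11110 XOR 10111 = 01001
  pos 7: 10011 XOR 10111 = 00100
Remainder = 0100 (nonzero — an error is detected).

0100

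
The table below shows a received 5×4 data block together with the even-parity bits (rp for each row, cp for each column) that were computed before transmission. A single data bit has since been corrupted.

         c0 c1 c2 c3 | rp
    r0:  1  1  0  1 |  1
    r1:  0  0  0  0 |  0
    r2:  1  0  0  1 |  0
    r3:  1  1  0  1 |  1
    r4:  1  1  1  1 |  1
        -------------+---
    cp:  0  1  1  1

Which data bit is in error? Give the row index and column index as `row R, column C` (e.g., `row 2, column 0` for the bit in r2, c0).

Recompute each row's even parity and compare to rp:
  r0: data parity 1, sent rp 1 → ok
  r1: data parity 0, sent rp 0 → ok
  r2: data parity 0, sent rp 0 → ok
  r3: data parity 1, sent rp 1 → ok
  r4: data parity 0, sent rp 1 → mismatch
Recompute each column's even parity and compare to cp:
  c0: data parity 0, sent cp 0 → ok
  c1: data parity 1, sent cp 1 → ok
  c2: data parity 1, sent cp 1 → ok
  c3: data parity 0, sent cp 1 → mismatch
Exactly one row (r4) and one column (c3) fail → the flipped bit is at their intersection.

row 4, column 3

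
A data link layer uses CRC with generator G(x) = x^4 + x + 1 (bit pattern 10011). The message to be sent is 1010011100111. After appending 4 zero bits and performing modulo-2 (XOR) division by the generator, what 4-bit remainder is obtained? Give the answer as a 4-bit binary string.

Append 4 zeros: 10100111001110000. Divide by 10011 (XOR where the leading bit is 1):
  pos 0: 10100 XOR 10011 = 00111
  pos 2: 11111 XOR 10011 = 01100
  pos 3: 11001 XOR 10011 = 01010
  pos 4: 10100 XOR 10011 = 00111
  pos 6: 11101 XOR 10011 = 01110
  pos 7: 11101 XOR 10011 = 01110
  pos 8: 11101 XOR 10011 = 01110
  pos 9: 11100 XOR 10011 = 01111
  pos 10: 11110 XOR 10011 = 01101
  pos 11: 11010 XOR 10011 = 01001
  pos 12: 10010 XOR 10011 = 00001
Remainder (last 4 bits) = 0001. This is the CRC / FCS.

0001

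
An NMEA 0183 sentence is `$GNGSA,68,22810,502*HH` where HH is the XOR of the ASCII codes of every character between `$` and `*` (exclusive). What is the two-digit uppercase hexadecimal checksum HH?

70

XOR the ASCII codes of the payload characters:
  'G' = 0x47 → acc = 0x47
  'N' = 0x4E → acc = 0x09
  'G' = 0x47 → acc = 0x4E
  'S' = 0x53 → acc = 0x1D
  'A' = 0x41 → acc = 0x5C
  ',' = 0x2C → acc = 0x70
  '6' = 0x36 → acc = 0x46
  '8' = 0x38 → acc = 0x7E
  ',' = 0x2C → acc = 0x52
  '2' = 0x32 → acc = 0x60
  '2' = 0x32 → acc = 0x52
  '8' = 0x38 → acc = 0x6A
  '1' = 0x31 → acc = 0x5B
  '0' = 0x30 → acc = 0x6B
  ',' = 0x2C → acc = 0x47
  '5' = 0x35 → acc = 0x72
  '0' = 0x30 → acc = 0x42
  '2' = 0x32 → acc = 0x70
Checksum = 0x70.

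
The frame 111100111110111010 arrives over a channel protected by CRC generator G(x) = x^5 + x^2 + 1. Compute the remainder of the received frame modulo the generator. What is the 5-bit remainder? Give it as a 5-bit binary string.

Modulo-2 division of 111100111110111010 by 100101:
  pos 0: 111100 XOR 100101 = 011001
  pos 1: 110011 XOR 100101 = 010110
  pos 2: 101101 XOR 100101 = 001000
  pos 4: 100011 XOR 100101 = 000110
  pos 7: 110101 XOR 100101 = 010000
  pos 8: 100001 XOR 100101 = 000100
  pos 11: 100101 XOR 100101 = 000000
Remainder = 00000 (zero — the frame passes the CRC check).

00000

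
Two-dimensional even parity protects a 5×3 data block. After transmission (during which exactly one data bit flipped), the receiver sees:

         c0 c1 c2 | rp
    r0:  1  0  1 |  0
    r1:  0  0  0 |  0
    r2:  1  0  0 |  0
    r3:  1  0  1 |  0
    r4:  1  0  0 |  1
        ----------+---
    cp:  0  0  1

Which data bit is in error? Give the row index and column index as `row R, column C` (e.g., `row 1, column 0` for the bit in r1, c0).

row 2, column 2

Recompute each row's even parity and compare to rp:
  r0: data parity 0, sent rp 0 → ok
  r1: data parity 0, sent rp 0 → ok
  r2: data parity 1, sent rp 0 → mismatch
  r3: data parity 0, sent rp 0 → ok
  r4: data parity 1, sent rp 1 → ok
Recompute each column's even parity and compare to cp:
  c0: data parity 0, sent cp 0 → ok
  c1: data parity 0, sent cp 0 → ok
  c2: data parity 0, sent cp 1 → mismatch
Exactly one row (r2) and one column (c2) fail → the flipped bit is at their intersection.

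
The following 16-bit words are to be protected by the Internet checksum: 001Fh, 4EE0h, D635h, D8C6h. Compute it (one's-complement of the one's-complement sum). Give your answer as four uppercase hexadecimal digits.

0204

One's-complement addition (fold any carry out of bit 15 back into bit 0):
  0x001F + 0x4EE0 = 0x04EFF
  0x4EFF + 0xD635 = 0x12534 → wrap carry → 0x2535
  0x2535 + 0xD8C6 = 0x0FDFB
One's-complement sum = 0xFDFB.
Checksum = ~0xFDFB & 0xFFFF = 0x0204.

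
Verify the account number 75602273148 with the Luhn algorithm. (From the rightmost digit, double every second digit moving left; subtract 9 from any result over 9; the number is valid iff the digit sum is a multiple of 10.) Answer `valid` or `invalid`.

valid

From the right, keep odd positions and double even positions (subtract 9 from any doubled value over 9):
  doubled (positions 2,4,...): 8 6 4 0 1 → sum 19
  kept (positions 1,3,...): 8 1 7 2 6 7 → sum 31
Total = 50.
50 mod 10 = 0, so the number is valid.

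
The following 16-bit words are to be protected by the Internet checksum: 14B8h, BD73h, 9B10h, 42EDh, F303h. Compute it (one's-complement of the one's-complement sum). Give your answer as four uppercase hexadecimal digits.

5CD2

One's-complement addition (fold any carry out of bit 15 back into bit 0):
  0x14B8 + 0xBD73 = 0x0D22B
  0xD22B + 0x9B10 = 0x16D3B → wrap carry → 0x6D3C
  0x6D3C + 0x42ED = 0x0B029
  0xB029 + 0xF303 = 0x1A32C → wrap carry → 0xA32D
One's-complement sum = 0xA32D.
Checksum = ~0xA32D & 0xFFFF = 0x5CD2.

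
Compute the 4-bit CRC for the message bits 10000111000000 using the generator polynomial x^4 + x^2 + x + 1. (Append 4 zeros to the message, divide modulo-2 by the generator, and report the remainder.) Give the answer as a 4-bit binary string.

Append 4 zeros: 100001110000000000. Divide by 10111 (XOR where the leading bit is 1):
  pos 0: 10000 XOR 10111 = 00111
  pos 2: 11111 XOR 10111 = 01000
  pos 3: 10001 XOR 10111 = 00110
  pos 5: 11000 XOR 10111 = 01111
  pos 6: 11110 XOR 10111 = 01001
  pos 7: 10010 XOR 10111 = 00101
  pos 9: 10100 XOR 10111 = 00011
  pos 12: 11000 XOR 10111 = 01111
  pos 13: 11110 XOR 10111 = 01001
Remainder (last 4 bits) = 1001. This is the CRC / FCS.

1001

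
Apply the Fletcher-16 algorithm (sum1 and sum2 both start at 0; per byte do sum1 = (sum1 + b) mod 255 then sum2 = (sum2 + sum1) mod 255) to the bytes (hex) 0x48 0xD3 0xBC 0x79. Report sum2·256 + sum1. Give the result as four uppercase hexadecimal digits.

8F52

Running sums (mod 255):
  after byte 0 (0x48): sum1=72, sum2=72
  after byte 1 (0xD3): sum1=28, sum2=100
  after byte 2 (0xBC): sum1=216, sum2=61
  after byte 3 (0x79): sum1=82, sum2=143
Checksum = sum2·256 + sum1 = 143·256 + 82 = 36690 = 0x8F52.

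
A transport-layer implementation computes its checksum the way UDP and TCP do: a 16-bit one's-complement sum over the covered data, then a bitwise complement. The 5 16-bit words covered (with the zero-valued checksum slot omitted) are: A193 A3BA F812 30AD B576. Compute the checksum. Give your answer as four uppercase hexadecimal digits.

One's-complement addition (fold any carry out of bit 15 back into bit 0):
  0xA193 + 0xA3BA = 0x1454D → wrap carry → 0x454E
  0x454E + 0xF812 = 0x13D60 → wrap carry → 0x3D61
  0x3D61 + 0x30AD = 0x06E0E
  0x6E0E + 0xB576 = 0x12384 → wrap carry → 0x2385
One's-complement sum = 0x2385.
Checksum = ~0x2385 & 0xFFFF = 0xDC7A.

DC7A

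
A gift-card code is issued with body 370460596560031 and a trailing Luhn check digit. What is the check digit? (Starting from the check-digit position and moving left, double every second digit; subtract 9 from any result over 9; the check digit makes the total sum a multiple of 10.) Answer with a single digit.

Partial digits right→left: 1 3 0 0 6 5 6 9 5 0 6 4 0 7 3
Double every second digit counting from the check-digit position (so the 1st, 3rd, 5th, ... of the partial from the right).
  doubled (with −9 where >9): 2 0 3 3 1 3 0 6 → sum 18
  kept as-is: 3 0 5 9 0 4 7 → sum 28
Total = 18 + 28 = 46.
Check digit = (10 − (46 mod 10)) mod 10 = 4.

4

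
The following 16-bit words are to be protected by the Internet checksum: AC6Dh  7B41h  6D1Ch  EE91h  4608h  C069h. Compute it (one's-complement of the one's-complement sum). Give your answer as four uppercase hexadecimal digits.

One's-complement addition (fold any carry out of bit 15 back into bit 0):
  0xAC6D + 0x7B41 = 0x127AE → wrap carry → 0x27AF
  0x27AF + 0x6D1C = 0x094CB
  0x94CB + 0xEE91 = 0x1835C → wrap carry → 0x835D
  0x835D + 0x4608 = 0x0C965
  0xC965 + 0xC069 = 0x189CE → wrap carry → 0x89CF
One's-complement sum = 0x89CF.
Checksum = ~0x89CF & 0xFFFF = 0x7630.

7630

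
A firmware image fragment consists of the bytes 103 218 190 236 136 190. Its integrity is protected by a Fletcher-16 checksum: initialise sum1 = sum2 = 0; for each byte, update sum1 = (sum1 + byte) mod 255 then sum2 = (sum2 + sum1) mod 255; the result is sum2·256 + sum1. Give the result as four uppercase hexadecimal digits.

4435

Running sums (mod 255):
  after byte 0 (103): sum1=103, sum2=103
  after byte 1 (218): sum1=66, sum2=169
  after byte 2 (190): sum1=1, sum2=170
  after byte 3 (236): sum1=237, sum2=152
  after byte 4 (136): sum1=118, sum2=15
  after byte 5 (190): sum1=53, sum2=68
Checksum = sum2·256 + sum1 = 68·256 + 53 = 17461 = 0x4435.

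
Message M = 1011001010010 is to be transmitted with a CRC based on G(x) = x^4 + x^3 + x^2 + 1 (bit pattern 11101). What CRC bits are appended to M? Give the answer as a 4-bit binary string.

Append 4 zeros: 10110010100100000. Divide by 11101 (XOR where the leading bit is 1):
  pos 0: 10110 XOR 11101 = 01011
  pos 1: 10110 XOR 11101 = 01011
  pos 2: 10111 XOR 11101 = 01010
  pos 3: 10100 XOR 11101 = 01001
  pos 4: 10011 XOR 11101 = 01110
  pos 5: 11100 XOR 11101 = 00001
  pos 9: 10100 XOR 11101 = 01001
  pos 10: 10010 XOR 11101 = 01111
  pos 11: 11110 XOR 11101 = 00011
Remainder (last 4 bits) = 0110. This is the CRC / FCS.

0110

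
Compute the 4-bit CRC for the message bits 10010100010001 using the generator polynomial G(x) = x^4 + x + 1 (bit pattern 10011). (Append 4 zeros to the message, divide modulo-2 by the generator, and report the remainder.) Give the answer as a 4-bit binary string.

Append 4 zeros: 100101000100010000. Divide by 10011 (XOR where the leading bit is 1):
  pos 0: 10010 XOR 10011 = 00001
  pos 4: 11000 XOR 10011 = 01011
  pos 5: 10111 XOR 10011 = 00100
  pos 7: 10000 XOR 10011 = 00011
  pos 10: 11010 XOR 10011 = 01001
  pos 11: 10010 XOR 10011 = 00001
Remainder (last 4 bits) = 0100. This is the CRC / FCS.

0100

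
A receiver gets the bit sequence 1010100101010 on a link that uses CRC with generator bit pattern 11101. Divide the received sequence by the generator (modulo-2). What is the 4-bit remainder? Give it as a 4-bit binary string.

Modulo-2 division of 1010100101010 by 11101:
  pos 0: 10101 XOR 11101 = 01000
  pos 1: 10000 XOR 11101 = 01101
  pos 2: 11010 XOR 11101 = 00111
  pos 4: 11110 XOR 11101 = 00011
  pos 7: 11101 XOR 11101 = 00000
Remainder = 0000 (zero — the frame passes the CRC check).

0000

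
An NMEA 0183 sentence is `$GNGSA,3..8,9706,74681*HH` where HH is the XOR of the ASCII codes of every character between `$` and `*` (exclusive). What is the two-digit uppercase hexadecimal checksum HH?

4F

XOR the ASCII codes of the payload characters:
  'G' = 0x47 → acc = 0x47
  'N' = 0x4E → acc = 0x09
  'G' = 0x47 → acc = 0x4E
  'S' = 0x53 → acc = 0x1D
  'A' = 0x41 → acc = 0x5C
  ',' = 0x2C → acc = 0x70
  '3' = 0x33 → acc = 0x43
  '.' = 0x2E → acc = 0x6D
  '.' = 0x2E → acc = 0x43
  '8' = 0x38 → acc = 0x7B
  ',' = 0x2C → acc = 0x57
  '9' = 0x39 → acc = 0x6E
  '7' = 0x37 → acc = 0x59
  '0' = 0x30 → acc = 0x69
  '6' = 0x36 → acc = 0x5F
  ',' = 0x2C → acc = 0x73
  '7' = 0x37 → acc = 0x44
  '4' = 0x34 → acc = 0x70
  '6' = 0x36 → acc = 0x46
  '8' = 0x38 → acc = 0x7E
  '1' = 0x31 → acc = 0x4F
Checksum = 0x4F.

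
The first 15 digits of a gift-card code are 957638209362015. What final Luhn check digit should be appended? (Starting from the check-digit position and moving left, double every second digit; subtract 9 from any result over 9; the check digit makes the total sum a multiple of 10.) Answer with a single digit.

Partial digits right→left: 5 1 0 2 6 3 9 0 2 8 3 6 7 5 9
Double every second digit counting from the check-digit position (so the 1st, 3rd, 5th, ... of the partial from the right).
  doubled (with −9 where >9): 1 0 3 9 4 6 5 9 → sum 37
  kept as-is: 1 2 3 0 8 6 5 → sum 25
Total = 37 + 25 = 62.
Check digit = (10 − (62 mod 10)) mod 10 = 8.

8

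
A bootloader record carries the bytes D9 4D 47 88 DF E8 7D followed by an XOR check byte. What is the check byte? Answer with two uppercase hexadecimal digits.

XOR the bytes together:
  start with 0xD9
  0xD9 ⊕ 0x4D = 0x94
  0x94 ⊕ 0x47 = 0xD3
  0xD3 ⊕ 0x88 = 0x5B
  0x5B ⊕ 0xDF = 0x84
  0x84 ⊕ 0xE8 = 0x6C
  0x6C ⊕ 0x7D = 0x11

11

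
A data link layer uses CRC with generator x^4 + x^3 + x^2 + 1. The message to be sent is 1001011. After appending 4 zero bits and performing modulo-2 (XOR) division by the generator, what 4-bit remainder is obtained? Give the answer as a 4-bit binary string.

Append 4 zeros: 10010110000. Divide by 11101 (XOR where the leading bit is 1):
  pos 0: 10010 XOR 11101 = 01111
  pos 1: 11111 XOR 11101 = 00010
  pos 4: 10100 XOR 11101 = 01001
  pos 5: 10010 XOR 11101 = 01111
  pos 6: 11110 XOR 11101 = 00011
Remainder (last 4 bits) = 0011. This is the CRC / FCS.

0011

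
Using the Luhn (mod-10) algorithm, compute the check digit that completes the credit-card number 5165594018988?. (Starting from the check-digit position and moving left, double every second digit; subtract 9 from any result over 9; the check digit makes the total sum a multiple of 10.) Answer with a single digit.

Partial digits right→left: 8 8 9 8 1 0 4 9 5 5 6 1 5
Double every second digit counting from the check-digit position (so the 1st, 3rd, 5th, ... of the partial from the right).
  doubled (with −9 where >9): 7 9 2 8 1 3 1 → sum 31
  kept as-is: 8 8 0 9 5 1 → sum 31
Total = 31 + 31 = 62.
Check digit = (10 − (62 mod 10)) mod 10 = 8.

8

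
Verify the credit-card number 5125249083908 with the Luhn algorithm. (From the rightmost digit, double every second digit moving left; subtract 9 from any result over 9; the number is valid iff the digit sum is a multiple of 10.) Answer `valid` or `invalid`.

valid

From the right, keep odd positions and double even positions (subtract 9 from any doubled value over 9):
  doubled (positions 2,4,...): 0 6 0 8 1 2 → sum 17
  kept (positions 1,3,...): 8 9 8 9 2 2 5 → sum 43
Total = 60.
60 mod 10 = 0, so the number is valid.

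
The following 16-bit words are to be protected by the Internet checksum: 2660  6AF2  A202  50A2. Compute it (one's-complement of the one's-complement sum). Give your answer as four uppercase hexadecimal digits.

One's-complement addition (fold any carry out of bit 15 back into bit 0):
  0x2660 + 0x6AF2 = 0x09152
  0x9152 + 0xA202 = 0x13354 → wrap carry → 0x3355
  0x3355 + 0x50A2 = 0x083F7
One's-complement sum = 0x83F7.
Checksum = ~0x83F7 & 0xFFFF = 0x7C08.

7C08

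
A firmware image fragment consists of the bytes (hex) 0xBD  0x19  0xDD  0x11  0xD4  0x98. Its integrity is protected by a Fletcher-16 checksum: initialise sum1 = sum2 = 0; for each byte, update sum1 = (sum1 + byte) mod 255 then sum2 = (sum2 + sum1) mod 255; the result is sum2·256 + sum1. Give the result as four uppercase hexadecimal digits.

Running sums (mod 255):
  after byte 0 (0xBD): sum1=189, sum2=189
  after byte 1 (0x19): sum1=214, sum2=148
  after byte 2 (0xDD): sum1=180, sum2=73
  after byte 3 (0x11): sum1=197, sum2=15
  after byte 4 (0xD4): sum1=154, sum2=169
  after byte 5 (0x98): sum1=51, sum2=220
Checksum = sum2·256 + sum1 = 220·256 + 51 = 56371 = 0xDC33.

DC33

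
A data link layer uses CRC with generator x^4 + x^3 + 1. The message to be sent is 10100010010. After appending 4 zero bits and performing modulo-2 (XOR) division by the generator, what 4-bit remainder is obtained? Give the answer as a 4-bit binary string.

Append 4 zeros: 101000100100000. Divide by 11001 (XOR where the leading bit is 1):
  pos 0: 10100 XOR 11001 = 01101
  pos 1: 11010 XOR 11001 = 00011
  pos 4: 11100 XOR 11001 = 00101
  pos 6: 10110 XOR 11001 = 01111
  pos 7: 11110 XOR 11001 = 00111
  pos 9: 11100 XOR 11001 = 00101
Remainder (last 4 bits) = 1010. This is the CRC / FCS.

1010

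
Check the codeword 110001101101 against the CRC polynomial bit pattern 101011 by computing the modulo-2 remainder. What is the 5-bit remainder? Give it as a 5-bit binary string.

01110

Modulo-2 division of 110001101101 by 101011:
  pos 0: 110001 XOR 101011 = 011010
  pos 1: 110101 XOR 101011 = 011110
  pos 2: 111100 XOR 101011 = 010111
  pos 3: 101111 XOR 101011 = 000100
  pos 6: 100101 XOR 101011 = 001110
Remainder = 01110 (nonzero — an error is detected).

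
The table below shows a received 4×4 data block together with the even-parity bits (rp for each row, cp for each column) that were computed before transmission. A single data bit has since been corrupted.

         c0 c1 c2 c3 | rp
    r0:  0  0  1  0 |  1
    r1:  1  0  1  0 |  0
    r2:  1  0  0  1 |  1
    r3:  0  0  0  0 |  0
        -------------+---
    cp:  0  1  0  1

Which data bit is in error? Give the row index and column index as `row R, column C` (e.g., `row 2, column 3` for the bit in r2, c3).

row 2, column 1

Recompute each row's even parity and compare to rp:
  r0: data parity 1, sent rp 1 → ok
  r1: data parity 0, sent rp 0 → ok
  r2: data parity 0, sent rp 1 → mismatch
  r3: data parity 0, sent rp 0 → ok
Recompute each column's even parity and compare to cp:
  c0: data parity 0, sent cp 0 → ok
  c1: data parity 0, sent cp 1 → mismatch
  c2: data parity 0, sent cp 0 → ok
  c3: data parity 1, sent cp 1 → ok
Exactly one row (r2) and one column (c1) fail → the flipped bit is at their intersection.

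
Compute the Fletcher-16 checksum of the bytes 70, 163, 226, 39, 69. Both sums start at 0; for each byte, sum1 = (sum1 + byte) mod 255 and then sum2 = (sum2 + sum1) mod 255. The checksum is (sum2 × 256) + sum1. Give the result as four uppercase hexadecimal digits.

Running sums (mod 255):
  after byte 0 (70): sum1=70, sum2=70
  after byte 1 (163): sum1=233, sum2=48
  after byte 2 (226): sum1=204, sum2=252
  after byte 3 (39): sum1=243, sum2=240
  after byte 4 (69): sum1=57, sum2=42
Checksum = sum2·256 + sum1 = 42·256 + 57 = 10809 = 0x2A39.

2A39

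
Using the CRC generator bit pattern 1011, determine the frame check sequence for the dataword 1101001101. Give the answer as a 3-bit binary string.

100

Append 3 zeros: 1101001101000. Divide by 1011 (XOR where the leading bit is 1):
  pos 0: 1101 XOR 1011 = 0110
  pos 1: 1100 XOR 1011 = 0111
  pos 2: 1110 XOR 1011 = 0101
  pos 3: 1011 XOR 1011 = 0000
  pos 7: 1010 XOR 1011 = 0001
Remainder (last 3 bits) = 100. This is the CRC / FCS.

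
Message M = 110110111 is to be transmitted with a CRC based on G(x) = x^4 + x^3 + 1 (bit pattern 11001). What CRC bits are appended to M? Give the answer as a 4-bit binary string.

1000

Append 4 zeros: 1101101110000. Divide by 11001 (XOR where the leading bit is 1):
  pos 0: 11011 XOR 11001 = 00010
  pos 3: 10011 XOR 11001 = 01010
  pos 4: 10101 XOR 11001 = 01100
  pos 5: 11000 XOR 11001 = 00001
Remainder (last 4 bits) = 1000. This is the CRC / FCS.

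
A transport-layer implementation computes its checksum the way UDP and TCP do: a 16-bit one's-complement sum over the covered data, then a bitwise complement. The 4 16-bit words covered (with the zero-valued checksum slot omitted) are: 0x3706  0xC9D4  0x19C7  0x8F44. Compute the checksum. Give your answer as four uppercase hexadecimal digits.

5619

One's-complement addition (fold any carry out of bit 15 back into bit 0):
  0x3706 + 0xC9D4 = 0x100DA → wrap carry → 0x00DB
  0x00DB + 0x19C7 = 0x01AA2
  0x1AA2 + 0x8F44 = 0x0A9E6
One's-complement sum = 0xA9E6.
Checksum = ~0xA9E6 & 0xFFFF = 0x5619.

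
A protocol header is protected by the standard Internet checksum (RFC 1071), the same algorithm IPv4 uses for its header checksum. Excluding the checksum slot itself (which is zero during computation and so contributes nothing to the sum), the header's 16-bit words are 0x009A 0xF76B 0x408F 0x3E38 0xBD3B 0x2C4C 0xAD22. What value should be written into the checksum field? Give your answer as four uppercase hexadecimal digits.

F287

One's-complement addition (fold any carry out of bit 15 back into bit 0):
  0x009A + 0xF76B = 0x0F805
  0xF805 + 0x408F = 0x13894 → wrap carry → 0x3895
  0x3895 + 0x3E38 = 0x076CD
  0x76CD + 0xBD3B = 0x13408 → wrap carry → 0x3409
  0x3409 + 0x2C4C = 0x06055
  0x6055 + 0xAD22 = 0x10D77 → wrap carry → 0x0D78
One's-complement sum = 0x0D78.
Checksum = ~0x0D78 & 0xFFFF = 0xF287.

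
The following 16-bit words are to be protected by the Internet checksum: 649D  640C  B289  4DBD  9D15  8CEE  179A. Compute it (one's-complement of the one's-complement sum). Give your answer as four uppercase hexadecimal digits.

One's-complement addition (fold any carry out of bit 15 back into bit 0):
  0x649D + 0x640C = 0x0C8A9
  0xC8A9 + 0xB289 = 0x17B32 → wrap carry → 0x7B33
  0x7B33 + 0x4DBD = 0x0C8F0
  0xC8F0 + 0x9D15 = 0x16605 → wrap carry → 0x6606
  0x6606 + 0x8CEE = 0x0F2F4
  0xF2F4 + 0x179A = 0x10A8E → wrap carry → 0x0A8F
One's-complement sum = 0x0A8F.
Checksum = ~0x0A8F & 0xFFFF = 0xF570.

F570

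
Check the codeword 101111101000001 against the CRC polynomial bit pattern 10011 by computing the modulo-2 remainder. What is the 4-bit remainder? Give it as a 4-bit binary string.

Modulo-2 division of 101111101000001 by 10011:
  pos 0: 10111 XOR 10011 = 00100
  pos 2: 10011 XOR 10011 = 00000
  pos 8: 10000 XOR 10011 = 00011
Remainder = 1101 (nonzero — an error is detected).

1101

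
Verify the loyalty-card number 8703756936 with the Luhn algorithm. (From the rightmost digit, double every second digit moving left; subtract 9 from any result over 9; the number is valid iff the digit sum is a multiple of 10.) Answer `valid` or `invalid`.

invalid

From the right, keep odd positions and double even positions (subtract 9 from any doubled value over 9):
  doubled (positions 2,4,...): 6 3 5 0 7 → sum 21
  kept (positions 1,3,...): 6 9 5 3 7 → sum 30
Total = 51.
51 mod 10 = 1, so the number is invalid.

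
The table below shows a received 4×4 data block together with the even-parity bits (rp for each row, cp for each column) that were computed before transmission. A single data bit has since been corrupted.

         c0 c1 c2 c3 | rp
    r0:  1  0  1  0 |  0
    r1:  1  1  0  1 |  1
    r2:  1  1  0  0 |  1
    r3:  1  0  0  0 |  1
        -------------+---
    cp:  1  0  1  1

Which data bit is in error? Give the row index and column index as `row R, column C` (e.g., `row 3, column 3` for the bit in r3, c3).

row 2, column 0

Recompute each row's even parity and compare to rp:
  r0: data parity 0, sent rp 0 → ok
  r1: data parity 1, sent rp 1 → ok
  r2: data parity 0, sent rp 1 → mismatch
  r3: data parity 1, sent rp 1 → ok
Recompute each column's even parity and compare to cp:
  c0: data parity 0, sent cp 1 → mismatch
  c1: data parity 0, sent cp 0 → ok
  c2: data parity 1, sent cp 1 → ok
  c3: data parity 1, sent cp 1 → ok
Exactly one row (r2) and one column (c0) fail → the flipped bit is at their intersection.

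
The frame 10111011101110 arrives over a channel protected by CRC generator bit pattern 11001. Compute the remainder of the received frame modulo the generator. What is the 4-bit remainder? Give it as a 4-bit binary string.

Modulo-2 division of 10111011101110 by 11001:
  pos 0: 10111 XOR 11001 = 01110
  pos 1: 11100 XOR 11001 = 00101
  pos 3: 10111 XOR 11001 = 01110
  pos 4: 11101 XOR 11001 = 00100
  pos 6: 10001 XOR 11001 = 01000
  pos 7: 10001 XOR 11001 = 01000
  pos 8: 10001 XOR 11001 = 01000
  pos 9: 10000 XOR 11001 = 01001
Remainder = 1001 (nonzero — an error is detected).

1001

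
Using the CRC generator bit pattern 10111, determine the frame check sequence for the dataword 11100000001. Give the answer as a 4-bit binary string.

0011

Append 4 zeros: 111000000010000. Divide by 10111 (XOR where the leading bit is 1):
  pos 0: 11100 XOR 10111 = 01011
  pos 1: 10110 XOR 10111 = 00001
  pos 5: 10000 XOR 10111 = 00111
  pos 7: 11110 XOR 10111 = 01001
  pos 8: 10010 XOR 10111 = 00101
  pos 10: 10100 XOR 10111 = 00011
Remainder (last 4 bits) = 0011. This is the CRC / FCS.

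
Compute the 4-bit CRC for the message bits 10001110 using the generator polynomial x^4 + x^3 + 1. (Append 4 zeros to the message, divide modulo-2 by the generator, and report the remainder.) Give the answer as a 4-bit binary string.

1110

Append 4 zeros: 100011100000. Divide by 11001 (XOR where the leading bit is 1):
  pos 0: 10001 XOR 11001 = 01000
  pos 1: 10001 XOR 11001 = 01000
  pos 2: 10001 XOR 11001 = 01000
  pos 3: 10000 XOR 11001 = 01001
  pos 4: 10010 XOR 11001 = 01011
  pos 5: 10110 XOR 11001 = 01111
  pos 6: 11110 XOR 11001 = 00111
Remainder (last 4 bits) = 1110. This is the CRC / FCS.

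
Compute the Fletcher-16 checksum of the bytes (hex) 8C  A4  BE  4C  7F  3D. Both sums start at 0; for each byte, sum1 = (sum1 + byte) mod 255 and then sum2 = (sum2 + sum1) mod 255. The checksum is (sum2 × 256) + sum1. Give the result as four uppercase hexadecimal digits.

9EF8

Running sums (mod 255):
  after byte 0 (8C): sum1=140, sum2=140
  after byte 1 (A4): sum1=49, sum2=189
  after byte 2 (BE): sum1=239, sum2=173
  after byte 3 (4C): sum1=60, sum2=233
  after byte 4 (7F): sum1=187, sum2=165
  after byte 5 (3D): sum1=248, sum2=158
Checksum = sum2·256 + sum1 = 158·256 + 248 = 40696 = 0x9EF8.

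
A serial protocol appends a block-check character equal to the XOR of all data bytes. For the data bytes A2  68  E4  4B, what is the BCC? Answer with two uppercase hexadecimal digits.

65

XOR the bytes together:
  start with 0xA2
  0xA2 ⊕ 0x68 = 0xCA
  0xCA ⊕ 0xE4 = 0x2E
  0x2E ⊕ 0x4B = 0x65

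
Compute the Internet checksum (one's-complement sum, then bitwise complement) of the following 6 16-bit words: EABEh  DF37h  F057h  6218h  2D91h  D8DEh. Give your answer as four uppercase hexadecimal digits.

DD28

One's-complement addition (fold any carry out of bit 15 back into bit 0):
  0xEABE + 0xDF37 = 0x1C9F5 → wrap carry → 0xC9F6
  0xC9F6 + 0xF057 = 0x1BA4D → wrap carry → 0xBA4E
  0xBA4E + 0x6218 = 0x11C66 → wrap carry → 0x1C67
  0x1C67 + 0x2D91 = 0x049F8
  0x49F8 + 0xD8DE = 0x122D6 → wrap carry → 0x22D7
One's-complement sum = 0x22D7.
Checksum = ~0x22D7 & 0xFFFF = 0xDD28.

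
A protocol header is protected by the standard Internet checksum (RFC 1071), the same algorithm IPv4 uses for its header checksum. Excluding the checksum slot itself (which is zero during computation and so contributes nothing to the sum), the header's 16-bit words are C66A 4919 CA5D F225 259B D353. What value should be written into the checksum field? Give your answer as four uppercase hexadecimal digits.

3B09

One's-complement addition (fold any carry out of bit 15 back into bit 0):
  0xC66A + 0x4919 = 0x10F83 → wrap carry → 0x0F84
  0x0F84 + 0xCA5D = 0x0D9E1
  0xD9E1 + 0xF225 = 0x1CC06 → wrap carry → 0xCC07
  0xCC07 + 0x259B = 0x0F1A2
  0xF1A2 + 0xD353 = 0x1C4F5 → wrap carry → 0xC4F6
One's-complement sum = 0xC4F6.
Checksum = ~0xC4F6 & 0xFFFF = 0x3B09.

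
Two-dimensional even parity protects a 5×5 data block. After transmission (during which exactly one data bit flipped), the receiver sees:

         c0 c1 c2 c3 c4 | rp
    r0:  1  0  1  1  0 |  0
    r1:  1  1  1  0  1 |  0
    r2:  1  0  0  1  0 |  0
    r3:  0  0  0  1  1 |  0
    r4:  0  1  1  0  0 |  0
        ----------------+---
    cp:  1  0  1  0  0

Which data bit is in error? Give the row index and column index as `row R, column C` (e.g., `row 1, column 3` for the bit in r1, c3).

row 0, column 3

Recompute each row's even parity and compare to rp:
  r0: data parity 1, sent rp 0 → mismatch
  r1: data parity 0, sent rp 0 → ok
  r2: data parity 0, sent rp 0 → ok
  r3: data parity 0, sent rp 0 → ok
  r4: data parity 0, sent rp 0 → ok
Recompute each column's even parity and compare to cp:
  c0: data parity 1, sent cp 1 → ok
  c1: data parity 0, sent cp 0 → ok
  c2: data parity 1, sent cp 1 → ok
  c3: data parity 1, sent cp 0 → mismatch
  c4: data parity 0, sent cp 0 → ok
Exactly one row (r0) and one column (c3) fail → the flipped bit is at their intersection.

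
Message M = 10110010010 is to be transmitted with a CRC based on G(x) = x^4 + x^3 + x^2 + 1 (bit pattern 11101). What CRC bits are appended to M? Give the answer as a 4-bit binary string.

1110

Append 4 zeros: 101100100100000. Divide by 11101 (XOR where the leading bit is 1):
  pos 0: 10110 XOR 11101 = 01011
  pos 1: 10110 XOR 11101 = 01011
  pos 2: 10111 XOR 11101 = 01010
  pos 3: 10100 XOR 11101 = 01001
  pos 4: 10010 XOR 11101 = 01111
  pos 5: 11111 XOR 11101 = 00010
  pos 8: 10000 XOR 11101 = 01101
  pos 9: 11010 XOR 11101 = 00111
Remainder (last 4 bits) = 1110. This is the CRC / FCS.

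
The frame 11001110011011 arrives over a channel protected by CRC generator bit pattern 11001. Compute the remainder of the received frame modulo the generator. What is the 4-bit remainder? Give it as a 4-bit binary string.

1011

Modulo-2 division of 11001110011011 by 11001:
  pos 0: 11001 XOR 11001 = 00000
  pos 5: 11001 XOR 11001 = 00000
Remainder = 1011 (nonzero — an error is detected).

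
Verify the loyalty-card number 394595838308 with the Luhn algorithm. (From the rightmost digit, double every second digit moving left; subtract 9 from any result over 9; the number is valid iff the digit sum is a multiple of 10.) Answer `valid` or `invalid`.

valid

From the right, keep odd positions and double even positions (subtract 9 from any doubled value over 9):
  doubled (positions 2,4,...): 0 7 7 9 8 6 → sum 37
  kept (positions 1,3,...): 8 3 3 5 5 9 → sum 33
Total = 70.
70 mod 10 = 0, so the number is valid.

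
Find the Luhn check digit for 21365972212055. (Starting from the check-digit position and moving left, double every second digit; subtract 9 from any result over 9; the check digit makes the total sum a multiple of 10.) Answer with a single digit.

Partial digits right→left: 5 5 0 2 1 2 2 7 9 5 6 3 1 2
Double every second digit counting from the check-digit position (so the 1st, 3rd, 5th, ... of the partial from the right).
  doubled (with −9 where >9): 1 0 2 4 9 3 2 → sum 21
  kept as-is: 5 2 2 7 5 3 2 → sum 26
Total = 21 + 26 = 47.
Check digit = (10 − (47 mod 10)) mod 10 = 3.

3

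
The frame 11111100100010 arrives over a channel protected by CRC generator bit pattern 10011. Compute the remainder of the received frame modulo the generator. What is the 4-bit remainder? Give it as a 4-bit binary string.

Modulo-2 division of 11111100100010 by 10011:
  pos 0: 11111 XOR 10011 = 01100
  pos 1: 11001 XOR 10011 = 01010
  pos 2: 10100 XOR 10011 = 00111
  pos 4: 11101 XOR 10011 = 01110
  pos 5: 11100 XOR 10011 = 01111
  pos 6: 11110 XOR 10011 = 01101
  pos 7: 11010 XOR 10011 = 01001
  pos 8: 10011 XOR 10011 = 00000
Remainder = 0000 (zero — the frame passes the CRC check).

0000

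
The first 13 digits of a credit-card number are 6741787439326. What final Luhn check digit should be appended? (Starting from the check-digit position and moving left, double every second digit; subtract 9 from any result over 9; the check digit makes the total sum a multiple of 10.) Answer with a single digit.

3

Partial digits right→left: 6 2 3 9 3 4 7 8 7 1 4 7 6
Double every second digit counting from the check-digit position (so the 1st, 3rd, 5th, ... of the partial from the right).
  doubled (with −9 where >9): 3 6 6 5 5 8 3 → sum 36
  kept as-is: 2 9 4 8 1 7 → sum 31
Total = 36 + 31 = 67.
Check digit = (10 − (67 mod 10)) mod 10 = 3.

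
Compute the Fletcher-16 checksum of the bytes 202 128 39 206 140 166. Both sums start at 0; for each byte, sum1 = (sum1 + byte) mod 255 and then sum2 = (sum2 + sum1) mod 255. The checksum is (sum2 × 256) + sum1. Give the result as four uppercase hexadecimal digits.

0C74

Running sums (mod 255):
  after byte 0 (202): sum1=202, sum2=202
  after byte 1 (128): sum1=75, sum2=22
  after byte 2 (39): sum1=114, sum2=136
  after byte 3 (206): sum1=65, sum2=201
  after byte 4 (140): sum1=205, sum2=151
  after byte 5 (166): sum1=116, sum2=12
Checksum = sum2·256 + sum1 = 12·256 + 116 = 3188 = 0x0C74.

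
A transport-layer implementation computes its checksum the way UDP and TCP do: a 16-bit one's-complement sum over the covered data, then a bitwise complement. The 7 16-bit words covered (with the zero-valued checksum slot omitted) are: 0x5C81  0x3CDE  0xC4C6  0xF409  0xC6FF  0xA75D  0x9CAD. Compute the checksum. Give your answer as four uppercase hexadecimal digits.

A2C4

One's-complement addition (fold any carry out of bit 15 back into bit 0):
  0x5C81 + 0x3CDE = 0x0995F
  0x995F + 0xC4C6 = 0x15E25 → wrap carry → 0x5E26
  0x5E26 + 0xF409 = 0x1522F → wrap carry → 0x5230
  0x5230 + 0xC6FF = 0x1192F → wrap carry → 0x1930
  0x1930 + 0xA75D = 0x0C08D
  0xC08D + 0x9CAD = 0x15D3A → wrap carry → 0x5D3B
One's-complement sum = 0x5D3B.
Checksum = ~0x5D3B & 0xFFFF = 0xA2C4.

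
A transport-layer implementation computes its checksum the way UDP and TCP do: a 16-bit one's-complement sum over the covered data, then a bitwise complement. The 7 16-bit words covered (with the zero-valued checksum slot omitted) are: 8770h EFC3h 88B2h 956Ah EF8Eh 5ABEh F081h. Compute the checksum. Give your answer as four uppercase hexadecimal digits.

2FDF

One's-complement addition (fold any carry out of bit 15 back into bit 0):
  0x8770 + 0xEFC3 = 0x17733 → wrap carry → 0x7734
  0x7734 + 0x88B2 = 0x0FFE6
  0xFFE6 + 0x956A = 0x19550 → wrap carry → 0x9551
  0x9551 + 0xEF8E = 0x184DF → wrap carry → 0x84E0
  0x84E0 + 0x5ABE = 0x0DF9E
  0xDF9E + 0xF081 = 0x1D01F → wrap carry → 0xD020
One's-complement sum = 0xD020.
Checksum = ~0xD020 & 0xFFFF = 0x2FDF.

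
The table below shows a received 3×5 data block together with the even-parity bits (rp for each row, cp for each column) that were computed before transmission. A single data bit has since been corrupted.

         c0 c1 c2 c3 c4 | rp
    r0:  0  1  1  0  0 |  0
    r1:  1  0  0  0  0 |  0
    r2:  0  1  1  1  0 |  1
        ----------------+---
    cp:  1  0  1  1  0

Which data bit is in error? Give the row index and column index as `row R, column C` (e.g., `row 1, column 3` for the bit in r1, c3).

row 1, column 2

Recompute each row's even parity and compare to rp:
  r0: data parity 0, sent rp 0 → ok
  r1: data parity 1, sent rp 0 → mismatch
  r2: data parity 1, sent rp 1 → ok
Recompute each column's even parity and compare to cp:
  c0: data parity 1, sent cp 1 → ok
  c1: data parity 0, sent cp 0 → ok
  c2: data parity 0, sent cp 1 → mismatch
  c3: data parity 1, sent cp 1 → ok
  c4: data parity 0, sent cp 0 → ok
Exactly one row (r1) and one column (c2) fail → the flipped bit is at their intersection.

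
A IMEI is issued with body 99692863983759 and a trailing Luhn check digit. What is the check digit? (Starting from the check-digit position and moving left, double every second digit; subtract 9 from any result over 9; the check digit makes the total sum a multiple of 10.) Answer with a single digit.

8

Partial digits right→left: 9 5 7 3 8 9 3 6 8 2 9 6 9 9
Double every second digit counting from the check-digit position (so the 1st, 3rd, 5th, ... of the partial from the right).
  doubled (with −9 where >9): 9 5 7 6 7 9 9 → sum 52
  kept as-is: 5 3 9 6 2 6 9 → sum 40
Total = 52 + 40 = 92.
Check digit = (10 − (92 mod 10)) mod 10 = 8.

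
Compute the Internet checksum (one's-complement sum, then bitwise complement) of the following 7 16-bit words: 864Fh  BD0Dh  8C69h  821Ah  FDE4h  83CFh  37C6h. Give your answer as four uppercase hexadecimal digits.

One's-complement addition (fold any carry out of bit 15 back into bit 0):
  0x864F + 0xBD0D = 0x1435C → wrap carry → 0x435D
  0x435D + 0x8C69 = 0x0CFC6
  0xCFC6 + 0x821A = 0x151E0 → wrap carry → 0x51E1
  0x51E1 + 0xFDE4 = 0x14FC5 → wrap carry → 0x4FC6
  0x4FC6 + 0x83CF = 0x0D395
  0xD395 + 0x37C6 = 0x10B5B → wrap carry → 0x0B5C
One's-complement sum = 0x0B5C.
Checksum = ~0x0B5C & 0xFFFF = 0xF4A3.

F4A3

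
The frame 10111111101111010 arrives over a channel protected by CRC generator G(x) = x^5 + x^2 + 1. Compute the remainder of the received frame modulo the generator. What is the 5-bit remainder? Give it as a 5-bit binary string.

Modulo-2 division of 10111111101111010 by 100101:
  pos 0: 101111 XOR 100101 = 001010
  pos 2: 101011 XOR 100101 = 001110
  pos 4: 111010 XOR 100101 = 011111
  pos 5: 111111 XOR 100101 = 011010
  pos 6: 110101 XOR 100101 = 010000
  pos 7: 100001 XOR 100101 = 000100
  pos 10: 100101 XOR 100101 = 000000
Remainder = 00000 (zero — the frame passes the CRC check).

00000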